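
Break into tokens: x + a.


Scan left to right, longest-match per lexeme
Tokens: ID(x), OP(+), ID(a)


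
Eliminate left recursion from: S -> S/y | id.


Left-recursive alternatives: S/y; non-recursive: id
Introduce S': S -> idS', S' -> /yS' | ε


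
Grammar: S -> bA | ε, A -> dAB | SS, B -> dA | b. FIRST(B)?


Per alternative of B: FIRST(dA) = {d}; FIRST(b) = {b}
FIRST(B) = {b, d}


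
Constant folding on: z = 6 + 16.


6 + 16 = 22 at compile time
Optimized: z = 22


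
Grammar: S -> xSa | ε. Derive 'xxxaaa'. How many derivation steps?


Derivation: S => xSa => xxSaa => xxxSaaa => xxxaaa
Steps: 4


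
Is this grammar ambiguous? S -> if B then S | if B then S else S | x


dangling else: 'if B then if B then x else x' parses two ways
Ambiguous


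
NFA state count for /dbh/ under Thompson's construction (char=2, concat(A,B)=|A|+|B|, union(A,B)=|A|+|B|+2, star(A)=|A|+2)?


Syntax tree has 3 char leaf(s), 0 union(s), 0 star(s)
chars contribute 3×2 = 6; each union adds +2; each star adds +2
Total: 6 + 0 + 0 = 6 states


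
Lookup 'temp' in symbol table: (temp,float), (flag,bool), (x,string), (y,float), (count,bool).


Lookup 'temp' → type float


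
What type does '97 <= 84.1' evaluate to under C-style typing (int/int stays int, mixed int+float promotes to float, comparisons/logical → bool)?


Operand types: int <= float
Rule: comparison yields bool
Result type: bool


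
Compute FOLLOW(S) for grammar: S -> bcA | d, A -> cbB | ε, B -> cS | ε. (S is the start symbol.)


$ ∈ FOLLOW(S). For each A -> αBβ: add FIRST(β)\{ε} to FOLLOW(B); if β nullable, add FOLLOW(A).
FOLLOW(S) = {$}


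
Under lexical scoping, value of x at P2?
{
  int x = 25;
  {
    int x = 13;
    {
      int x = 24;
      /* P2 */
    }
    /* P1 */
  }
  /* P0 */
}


x declared in the same block as P2
x = 24


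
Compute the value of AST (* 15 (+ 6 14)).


Evaluate inner: (+ 6 14) = 20
Evaluate root: (* 15 20) = 300
Result: 300


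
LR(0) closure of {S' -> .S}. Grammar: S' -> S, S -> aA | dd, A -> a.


Start: S' -> .S
For each item with dot before a nonterminal B, add B -> .γ for every B-production
Closure: [S' -> .S, S -> .aA, S -> .dd]


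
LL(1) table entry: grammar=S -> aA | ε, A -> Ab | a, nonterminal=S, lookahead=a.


For [S, a]: 'a' ∈ FIRST(aA)
Entry: S -> aA


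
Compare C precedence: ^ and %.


'%' is multiplicative (level 10); '^' is bitwise XOR (level 4)
Higher level binds tighter
'%' has higher precedence than '^'


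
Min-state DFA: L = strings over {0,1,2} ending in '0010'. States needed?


Track the longest suffix of input matching a prefix of '0010': 5 classes (prefixes of length 0..4)
Minimal DFA: 5 states


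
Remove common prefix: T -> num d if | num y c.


Common prefix: 'num'
Factored: T -> num T', T' -> d if | y c


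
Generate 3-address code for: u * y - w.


Break into single-operator statements:
t1 = u * y
t2 = t1 - w


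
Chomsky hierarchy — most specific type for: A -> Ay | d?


Left-linear: every RHS is a terminal or one nonterminal followed by a terminal
Classification: Type 3 (Regular)


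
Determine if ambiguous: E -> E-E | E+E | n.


'n-n+n' has two parse trees (no precedence encoded between - and +)
Ambiguous


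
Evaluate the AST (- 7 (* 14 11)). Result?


Evaluate inner: (* 14 11) = 154
Evaluate root: (- 7 154) = -147
Result: -147


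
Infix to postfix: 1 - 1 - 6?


Left to right (same or higher precedence on left)
Postfix: 1 1 - 6 -


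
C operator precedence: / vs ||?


'/' is multiplicative (level 10); '||' is logical OR (level 1)
Higher level binds tighter
'/' has higher precedence than '||'


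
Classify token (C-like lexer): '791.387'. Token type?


Pattern: digits with a decimal point
Type: FLOAT_LITERAL


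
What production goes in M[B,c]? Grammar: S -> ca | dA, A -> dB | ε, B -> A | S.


For [B, c]: 'c' ∈ FIRST(S)
Entry: B -> S


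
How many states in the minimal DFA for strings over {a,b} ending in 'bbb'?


Track the longest suffix of input matching a prefix of 'bbb': 4 classes (prefixes of length 0..3)
Minimal DFA: 4 states


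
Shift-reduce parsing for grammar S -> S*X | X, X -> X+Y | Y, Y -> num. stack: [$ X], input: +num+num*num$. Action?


shift '+' to continue X -> X+Y
Action: shift


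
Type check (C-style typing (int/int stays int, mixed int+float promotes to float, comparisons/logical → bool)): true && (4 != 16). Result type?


Operand types: bool && bool
Rule: logical operators take bool operands and yield bool
Result type: bool


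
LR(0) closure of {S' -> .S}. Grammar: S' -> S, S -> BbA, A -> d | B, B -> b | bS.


Start: S' -> .S
For each item with dot before a nonterminal B, add B -> .γ for every B-production
Closure: [S' -> .S, S -> .BbA, B -> .b, B -> .bS]


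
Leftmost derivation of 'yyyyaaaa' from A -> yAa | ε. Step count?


Derivation: A => yAa => yyAaa => yyyAaaa => yyyyAaaaa => yyyyaaaa
Steps: 5


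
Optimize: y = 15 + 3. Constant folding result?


15 + 3 = 18 at compile time
Optimized: y = 18


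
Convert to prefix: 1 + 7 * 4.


'*' binds tighter: tree is (+ 1 (* 7 4))
Prefix: + 1 * 7 4


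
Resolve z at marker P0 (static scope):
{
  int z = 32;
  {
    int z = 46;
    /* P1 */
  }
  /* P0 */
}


z declared in the same block as P0
z = 32


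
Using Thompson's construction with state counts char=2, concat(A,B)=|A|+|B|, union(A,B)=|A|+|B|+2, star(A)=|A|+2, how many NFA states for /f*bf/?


Syntax tree has 3 char leaf(s), 0 union(s), 1 star(s)
chars contribute 3×2 = 6; each union adds +2; each star adds +2
Total: 6 + 0 + 2 = 8 states


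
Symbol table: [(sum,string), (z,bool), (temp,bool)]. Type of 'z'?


Lookup 'z' → type bool


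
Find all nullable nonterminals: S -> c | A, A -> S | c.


A nonterminal is nullable iff some alternative derives ε (directly, or every symbol in it is nullable)
Nullable: {}


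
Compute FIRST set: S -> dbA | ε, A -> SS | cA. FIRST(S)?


Per alternative of S: FIRST(dbA) = {d}; FIRST(ε) = {ε}
FIRST(S) = {d, ε}


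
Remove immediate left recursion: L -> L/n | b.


Left-recursive alternatives: L/n; non-recursive: b
Introduce L': L -> bL', L' -> /nL' | ε


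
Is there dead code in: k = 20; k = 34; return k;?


first assignment to k is overwritten before any read
Dead: 'k = 20'


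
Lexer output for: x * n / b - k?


Scan left to right, longest-match per lexeme
Tokens: ID(x), OP(*), ID(n), OP(/), ID(b), OP(-), ID(k)


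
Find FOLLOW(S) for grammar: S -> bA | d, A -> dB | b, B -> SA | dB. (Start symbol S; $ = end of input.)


$ ∈ FOLLOW(S). For each A -> αBβ: add FIRST(β)\{ε} to FOLLOW(B); if β nullable, add FOLLOW(A).
FOLLOW(S) = {$, b, d}


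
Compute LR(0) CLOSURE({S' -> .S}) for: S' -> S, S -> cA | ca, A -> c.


Start: S' -> .S
For each item with dot before a nonterminal B, add B -> .γ for every B-production
Closure: [S' -> .S, S -> .cA, S -> .ca]


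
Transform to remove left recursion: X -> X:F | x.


Left-recursive alternatives: X:F; non-recursive: x
Introduce X': X -> xX', X' -> :FX' | ε


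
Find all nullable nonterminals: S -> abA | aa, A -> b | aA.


A nonterminal is nullable iff some alternative derives ε (directly, or every symbol in it is nullable)
Nullable: {}


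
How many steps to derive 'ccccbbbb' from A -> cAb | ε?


Derivation: A => cAb => ccAbb => cccAbbb => ccccAbbbb => ccccbbbb
Steps: 5


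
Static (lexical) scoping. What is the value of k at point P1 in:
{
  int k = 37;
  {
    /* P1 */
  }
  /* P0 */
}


P1's block does not declare k; resolves to the enclosing declaration at depth 0
k = 37


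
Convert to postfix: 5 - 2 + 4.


Left to right (same or higher precedence on left)
Postfix: 5 2 - 4 +


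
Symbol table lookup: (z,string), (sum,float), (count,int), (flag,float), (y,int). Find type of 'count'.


Lookup 'count' → type int


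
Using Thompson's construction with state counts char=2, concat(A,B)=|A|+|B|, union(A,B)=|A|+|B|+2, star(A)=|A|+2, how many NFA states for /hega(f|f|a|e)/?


Syntax tree has 8 char leaf(s), 3 union(s), 0 star(s)
chars contribute 8×2 = 16; each union adds +2; each star adds +2
Total: 16 + 6 + 0 = 22 states


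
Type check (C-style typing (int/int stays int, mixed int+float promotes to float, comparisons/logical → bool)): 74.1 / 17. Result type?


Operand types: float / int
Rule: mixed int/float promotes to float; int/int stays int
Result type: float


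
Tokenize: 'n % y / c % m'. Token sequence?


Scan left to right, longest-match per lexeme
Tokens: ID(n), OP(%), ID(y), OP(/), ID(c), OP(%), ID(m)


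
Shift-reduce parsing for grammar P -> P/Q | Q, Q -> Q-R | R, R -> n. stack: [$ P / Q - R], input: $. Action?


handle 'Q-R' on top
Action: reduce (Q -> Q-R)


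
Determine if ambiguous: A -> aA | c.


right-linear, alternatives start with distinct terminals 'a' vs 'c': unique leftmost derivation
Unambiguous


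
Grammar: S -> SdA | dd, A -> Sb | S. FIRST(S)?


Per alternative of S: FIRST(SdA) = {d}; FIRST(dd) = {d}
FIRST(S) = {d}


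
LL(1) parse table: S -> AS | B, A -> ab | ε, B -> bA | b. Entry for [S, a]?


For [S, a]: 'a' ∈ FIRST(AS)
Entry: S -> AS


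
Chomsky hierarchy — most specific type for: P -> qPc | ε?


Single nonterminal LHS, but q^n c^n is not regular
Classification: Type 2 (Context-Free)


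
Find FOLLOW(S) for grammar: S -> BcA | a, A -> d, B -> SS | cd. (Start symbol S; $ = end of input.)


$ ∈ FOLLOW(S). For each A -> αBβ: add FIRST(β)\{ε} to FOLLOW(B); if β nullable, add FOLLOW(A).
FOLLOW(S) = {$, a, c}


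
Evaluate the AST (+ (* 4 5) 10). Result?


Evaluate inner: (* 4 5) = 20
Evaluate root: (+ 20 10) = 30
Result: 30


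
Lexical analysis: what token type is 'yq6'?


Pattern: letter/underscore followed by alphanumerics, not a keyword
Type: IDENTIFIER


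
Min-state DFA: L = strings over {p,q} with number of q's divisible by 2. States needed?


Track (count of q) mod 2: states 0..1, accept at 0
Minimal DFA: 2 states


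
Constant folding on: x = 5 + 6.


5 + 6 = 11 at compile time
Optimized: x = 11


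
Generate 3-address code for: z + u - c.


Break into single-operator statements:
t1 = z + u
t2 = t1 - c


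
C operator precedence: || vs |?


'|' is bitwise OR (level 3); '||' is logical OR (level 1)
Higher level binds tighter
'|' has higher precedence than '||'


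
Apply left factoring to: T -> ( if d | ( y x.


Common prefix: '('
Factored: T -> ( T', T' -> if d | y x


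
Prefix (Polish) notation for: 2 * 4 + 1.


left-to-right (same/higher precedence on left): tree is (+ (* 2 4) 1)
Prefix: + * 2 4 1


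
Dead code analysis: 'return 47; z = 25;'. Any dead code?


statement follows a return and is unreachable
Dead: 'z = 25'


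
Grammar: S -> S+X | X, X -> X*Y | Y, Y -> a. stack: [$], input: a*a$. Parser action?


no handle on stack; shift 'a'
Action: shift


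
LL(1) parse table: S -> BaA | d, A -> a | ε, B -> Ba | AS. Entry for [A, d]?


For [A, d]: ε is nullable and 'd' ∈ FOLLOW(A)
Entry: A -> ε


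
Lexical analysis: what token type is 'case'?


Pattern: reserved word
Type: KEYWORD


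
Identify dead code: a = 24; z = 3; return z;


a is assigned but never read
Dead: 'a = 24'


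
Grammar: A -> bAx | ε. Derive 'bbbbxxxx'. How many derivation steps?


Derivation: A => bAx => bbAxx => bbbAxxx => bbbbAxxxx => bbbbxxxx
Steps: 5


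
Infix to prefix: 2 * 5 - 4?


left-to-right (same/higher precedence on left): tree is (- (* 2 5) 4)
Prefix: - * 2 5 4


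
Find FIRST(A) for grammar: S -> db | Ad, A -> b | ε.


Per alternative of A: FIRST(b) = {b}; FIRST(ε) = {ε}
FIRST(A) = {b, ε}


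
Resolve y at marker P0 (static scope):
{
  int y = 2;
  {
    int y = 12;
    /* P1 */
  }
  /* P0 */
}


y declared in the same block as P0
y = 2


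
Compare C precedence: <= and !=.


'<=' is relational (level 7); '!=' is equality (level 6)
Higher level binds tighter
'<=' has higher precedence than '!='


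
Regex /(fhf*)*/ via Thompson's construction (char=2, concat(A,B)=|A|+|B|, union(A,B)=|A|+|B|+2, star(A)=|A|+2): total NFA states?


Syntax tree has 3 char leaf(s), 0 union(s), 2 star(s)
chars contribute 3×2 = 6; each union adds +2; each star adds +2
Total: 6 + 0 + 4 = 10 states


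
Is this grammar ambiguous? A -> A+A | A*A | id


'id+id*id' has two parse trees (no precedence encoded between + and *)
Ambiguous


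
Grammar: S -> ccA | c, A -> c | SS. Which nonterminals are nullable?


A nonterminal is nullable iff some alternative derives ε (directly, or every symbol in it is nullable)
Nullable: {}


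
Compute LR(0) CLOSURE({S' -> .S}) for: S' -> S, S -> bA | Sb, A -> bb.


Start: S' -> .S
For each item with dot before a nonterminal B, add B -> .γ for every B-production
Closure: [S' -> .S, S -> .bA, S -> .Sb]


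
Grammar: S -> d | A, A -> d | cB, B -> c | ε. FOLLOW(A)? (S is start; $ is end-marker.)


$ ∈ FOLLOW(S). For each A -> αBβ: add FIRST(β)\{ε} to FOLLOW(B); if β nullable, add FOLLOW(A).
FOLLOW(A) = {$}


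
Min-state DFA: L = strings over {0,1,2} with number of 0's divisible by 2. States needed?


Track (count of 0) mod 2: states 0..1, accept at 0
Minimal DFA: 2 states


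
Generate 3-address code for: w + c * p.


Break into single-operator statements:
t1 = c * p
t2 = w + t1


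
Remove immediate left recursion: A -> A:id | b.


Left-recursive alternatives: A:id; non-recursive: b
Introduce A': A -> bA', A' -> :idA' | ε


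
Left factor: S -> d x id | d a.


Common prefix: 'd'
Factored: S -> d S', S' -> x id | a


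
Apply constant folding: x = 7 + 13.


7 + 13 = 20 at compile time
Optimized: x = 20


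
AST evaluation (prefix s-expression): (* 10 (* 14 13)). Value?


Evaluate inner: (* 14 13) = 182
Evaluate root: (* 10 182) = 1820
Result: 1820


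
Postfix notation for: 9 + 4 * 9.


* has higher precedence, evaluate 4*9 first
Postfix: 9 4 9 * +


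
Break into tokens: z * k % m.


Scan left to right, longest-match per lexeme
Tokens: ID(z), OP(*), ID(k), OP(%), ID(m)


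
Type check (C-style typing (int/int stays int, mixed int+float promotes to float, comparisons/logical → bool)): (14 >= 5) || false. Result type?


Operand types: bool || bool
Rule: logical operators take bool operands and yield bool
Result type: bool


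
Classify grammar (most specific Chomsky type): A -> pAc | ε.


Single nonterminal LHS, but p^n c^n is not regular
Classification: Type 2 (Context-Free)


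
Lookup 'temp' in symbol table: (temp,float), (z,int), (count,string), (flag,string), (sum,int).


Lookup 'temp' → type float


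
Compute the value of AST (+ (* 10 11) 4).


Evaluate inner: (* 10 11) = 110
Evaluate root: (+ 110 4) = 114
Result: 114


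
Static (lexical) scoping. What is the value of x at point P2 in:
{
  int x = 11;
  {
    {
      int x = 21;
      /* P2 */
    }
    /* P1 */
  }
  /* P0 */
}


x declared in the same block as P2
x = 21


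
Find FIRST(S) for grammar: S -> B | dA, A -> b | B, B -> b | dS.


Per alternative of S: FIRST(B) = {b, d}; FIRST(dA) = {d}
FIRST(S) = {b, d}


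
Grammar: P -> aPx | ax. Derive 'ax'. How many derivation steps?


Derivation: P => ax
Steps: 1


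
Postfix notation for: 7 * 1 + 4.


Left to right (same or higher precedence on left)
Postfix: 7 1 * 4 +


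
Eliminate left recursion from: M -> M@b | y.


Left-recursive alternatives: M@b; non-recursive: y
Introduce M': M -> yM', M' -> @bM' | ε


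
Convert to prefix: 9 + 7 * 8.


'*' binds tighter: tree is (+ 9 (* 7 8))
Prefix: + 9 * 7 8


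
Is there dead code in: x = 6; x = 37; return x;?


first assignment to x is overwritten before any read
Dead: 'x = 6'


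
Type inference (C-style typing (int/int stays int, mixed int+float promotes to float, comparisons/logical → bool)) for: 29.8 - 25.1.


Operand types: float - float
Rule: mixed int/float promotes to float; int/int stays int
Result type: float


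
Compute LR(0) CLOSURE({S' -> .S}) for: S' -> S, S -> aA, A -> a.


Start: S' -> .S
For each item with dot before a nonterminal B, add B -> .γ for every B-production
Closure: [S' -> .S, S -> .aA]


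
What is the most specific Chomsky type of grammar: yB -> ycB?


LHS has context (more than one symbol) and |LHS| ≤ |RHS|
Classification: Type 1 (Context-Sensitive)


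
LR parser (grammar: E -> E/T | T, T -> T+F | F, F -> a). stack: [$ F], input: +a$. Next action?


'F' (not preceded by T+) is the handle for T -> F
Action: reduce (T -> F)


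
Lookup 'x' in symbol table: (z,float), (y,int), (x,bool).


Lookup 'x' → type bool


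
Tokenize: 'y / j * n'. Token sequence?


Scan left to right, longest-match per lexeme
Tokens: ID(y), OP(/), ID(j), OP(*), ID(n)


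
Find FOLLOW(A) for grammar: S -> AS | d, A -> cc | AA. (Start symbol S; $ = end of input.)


$ ∈ FOLLOW(S). For each A -> αBβ: add FIRST(β)\{ε} to FOLLOW(B); if β nullable, add FOLLOW(A).
FOLLOW(A) = {c, d}


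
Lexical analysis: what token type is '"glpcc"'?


Pattern: double-quoted sequence
Type: STRING_LITERAL


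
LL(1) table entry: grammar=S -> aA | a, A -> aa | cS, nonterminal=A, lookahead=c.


For [A, c]: 'c' ∈ FIRST(cS)
Entry: A -> cS


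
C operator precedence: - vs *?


'*' is multiplicative (level 10); '-' is additive (level 9)
Higher level binds tighter
'*' has higher precedence than '-'


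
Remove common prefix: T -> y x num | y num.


Common prefix: 'y'
Factored: T -> y T', T' -> x num | num


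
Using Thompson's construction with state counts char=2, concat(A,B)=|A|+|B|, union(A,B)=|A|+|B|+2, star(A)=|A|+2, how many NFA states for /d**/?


Syntax tree has 1 char leaf(s), 0 union(s), 2 star(s)
chars contribute 1×2 = 2; each union adds +2; each star adds +2
Total: 2 + 0 + 4 = 6 states


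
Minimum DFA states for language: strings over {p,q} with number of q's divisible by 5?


Track (count of q) mod 5: states 0..4, accept at 0
Minimal DFA: 5 states


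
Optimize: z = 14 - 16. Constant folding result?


14 - 16 = -2 at compile time
Optimized: z = -2


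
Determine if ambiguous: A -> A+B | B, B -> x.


precedence layered via separate nonterminal B: deterministic
Unambiguous


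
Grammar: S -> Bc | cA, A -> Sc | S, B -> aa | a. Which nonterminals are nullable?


A nonterminal is nullable iff some alternative derives ε (directly, or every symbol in it is nullable)
Nullable: {}


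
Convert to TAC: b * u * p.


Break into single-operator statements:
t1 = b * u
t2 = t1 * p


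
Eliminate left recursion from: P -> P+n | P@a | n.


Left-recursive alternatives: P+n, P@a; non-recursive: n
Introduce P': P -> nP', P' -> +nP' | @aP' | ε


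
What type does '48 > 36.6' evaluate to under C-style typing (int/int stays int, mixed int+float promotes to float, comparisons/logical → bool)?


Operand types: int > float
Rule: comparison yields bool
Result type: bool


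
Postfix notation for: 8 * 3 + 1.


Left to right (same or higher precedence on left)
Postfix: 8 3 * 1 +


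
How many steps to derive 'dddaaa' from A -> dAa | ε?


Derivation: A => dAa => ddAaa => dddAaaa => dddaaa
Steps: 4


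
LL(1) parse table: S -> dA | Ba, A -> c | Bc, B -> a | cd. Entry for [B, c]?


For [B, c]: 'c' ∈ FIRST(cd)
Entry: B -> cd


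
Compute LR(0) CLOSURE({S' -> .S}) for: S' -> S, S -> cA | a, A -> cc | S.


Start: S' -> .S
For each item with dot before a nonterminal B, add B -> .γ for every B-production
Closure: [S' -> .S, S -> .cA, S -> .a]


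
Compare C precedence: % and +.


'%' is multiplicative (level 10); '+' is additive (level 9)
Higher level binds tighter
'%' has higher precedence than '+'


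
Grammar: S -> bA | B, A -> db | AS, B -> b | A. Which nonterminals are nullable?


A nonterminal is nullable iff some alternative derives ε (directly, or every symbol in it is nullable)
Nullable: {}


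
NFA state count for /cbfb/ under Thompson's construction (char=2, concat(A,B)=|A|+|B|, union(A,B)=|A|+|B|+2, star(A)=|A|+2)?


Syntax tree has 4 char leaf(s), 0 union(s), 0 star(s)
chars contribute 4×2 = 8; each union adds +2; each star adds +2
Total: 8 + 0 + 0 = 8 states


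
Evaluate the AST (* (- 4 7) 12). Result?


Evaluate inner: (- 4 7) = -3
Evaluate root: (* -3 12) = -36
Result: -36


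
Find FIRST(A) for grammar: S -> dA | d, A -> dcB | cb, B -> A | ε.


Per alternative of A: FIRST(dcB) = {d}; FIRST(cb) = {c}
FIRST(A) = {c, d}


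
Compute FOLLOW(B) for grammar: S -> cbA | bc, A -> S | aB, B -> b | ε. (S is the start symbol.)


$ ∈ FOLLOW(S). For each A -> αBβ: add FIRST(β)\{ε} to FOLLOW(B); if β nullable, add FOLLOW(A).
FOLLOW(B) = {$}


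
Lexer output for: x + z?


Scan left to right, longest-match per lexeme
Tokens: ID(x), OP(+), ID(z)


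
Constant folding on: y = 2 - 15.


2 - 15 = -13 at compile time
Optimized: y = -13


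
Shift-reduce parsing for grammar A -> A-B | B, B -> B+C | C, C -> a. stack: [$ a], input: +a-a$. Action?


'a' on top is the handle for C -> a
Action: reduce (C -> a)


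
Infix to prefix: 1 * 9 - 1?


left-to-right (same/higher precedence on left): tree is (- (* 1 9) 1)
Prefix: - * 1 9 1


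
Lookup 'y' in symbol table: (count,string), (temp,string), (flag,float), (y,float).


Lookup 'y' → type float


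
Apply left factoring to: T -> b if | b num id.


Common prefix: 'b'
Factored: T -> b T', T' -> if | num id


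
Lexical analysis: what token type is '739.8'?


Pattern: digits with a decimal point
Type: FLOAT_LITERAL


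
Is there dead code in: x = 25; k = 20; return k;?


x is assigned but never read
Dead: 'x = 25'


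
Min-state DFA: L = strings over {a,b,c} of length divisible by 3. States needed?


Track length mod 3: states 0..2, accept at 0
Minimal DFA: 3 states


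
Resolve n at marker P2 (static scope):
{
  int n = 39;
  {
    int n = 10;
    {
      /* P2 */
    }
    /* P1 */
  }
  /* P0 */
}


P2's block does not declare n; resolves to the enclosing declaration at depth 1
n = 10


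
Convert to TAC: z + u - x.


Break into single-operator statements:
t1 = z + u
t2 = t1 - x


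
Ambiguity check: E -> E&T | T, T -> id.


precedence layered via separate nonterminal T: deterministic
Unambiguous


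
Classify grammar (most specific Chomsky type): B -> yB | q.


Right-linear: every RHS is a terminal or a terminal followed by one nonterminal
Classification: Type 3 (Regular)


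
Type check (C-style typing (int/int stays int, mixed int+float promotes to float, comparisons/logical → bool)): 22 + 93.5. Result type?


Operand types: int + float
Rule: mixed int/float promotes to float; int/int stays int
Result type: float


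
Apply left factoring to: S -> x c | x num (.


Common prefix: 'x'
Factored: S -> x S', S' -> c | num (


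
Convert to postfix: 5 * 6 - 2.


Left to right (same or higher precedence on left)
Postfix: 5 6 * 2 -


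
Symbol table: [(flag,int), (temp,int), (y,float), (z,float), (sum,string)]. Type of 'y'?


Lookup 'y' → type float


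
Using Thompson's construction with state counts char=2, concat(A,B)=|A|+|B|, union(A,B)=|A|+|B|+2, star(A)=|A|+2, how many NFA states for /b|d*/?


Syntax tree has 2 char leaf(s), 1 union(s), 1 star(s)
chars contribute 2×2 = 4; each union adds +2; each star adds +2
Total: 4 + 2 + 2 = 8 states


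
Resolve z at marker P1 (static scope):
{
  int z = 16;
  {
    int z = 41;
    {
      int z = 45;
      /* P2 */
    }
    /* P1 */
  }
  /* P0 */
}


z declared in the same block as P1
z = 41


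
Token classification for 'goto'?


Pattern: reserved word
Type: KEYWORD


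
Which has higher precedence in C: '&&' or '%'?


'%' is multiplicative (level 10); '&&' is logical AND (level 2)
Higher level binds tighter
'%' has higher precedence than '&&'


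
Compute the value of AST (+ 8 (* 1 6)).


Evaluate inner: (* 1 6) = 6
Evaluate root: (+ 8 6) = 14
Result: 14


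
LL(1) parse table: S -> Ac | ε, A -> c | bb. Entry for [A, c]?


For [A, c]: 'c' ∈ FIRST(c)
Entry: A -> c


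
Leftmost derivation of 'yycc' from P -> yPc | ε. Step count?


Derivation: P => yPc => yyPcc => yycc
Steps: 3


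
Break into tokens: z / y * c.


Scan left to right, longest-match per lexeme
Tokens: ID(z), OP(/), ID(y), OP(*), ID(c)


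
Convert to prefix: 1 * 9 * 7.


left-to-right (same/higher precedence on left): tree is (* (* 1 9) 7)
Prefix: * * 1 9 7


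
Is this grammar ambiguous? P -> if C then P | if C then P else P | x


dangling else: 'if C then if C then x else x' parses two ways
Ambiguous


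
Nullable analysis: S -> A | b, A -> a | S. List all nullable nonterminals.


A nonterminal is nullable iff some alternative derives ε (directly, or every symbol in it is nullable)
Nullable: {}


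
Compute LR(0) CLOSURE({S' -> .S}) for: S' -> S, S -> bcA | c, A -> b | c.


Start: S' -> .S
For each item with dot before a nonterminal B, add B -> .γ for every B-production
Closure: [S' -> .S, S -> .bcA, S -> .c]


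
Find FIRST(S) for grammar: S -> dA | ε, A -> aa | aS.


Per alternative of S: FIRST(dA) = {d}; FIRST(ε) = {ε}
FIRST(S) = {d, ε}


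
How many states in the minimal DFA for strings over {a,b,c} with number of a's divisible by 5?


Track (count of a) mod 5: states 0..4, accept at 0
Minimal DFA: 5 states


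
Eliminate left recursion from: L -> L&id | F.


Left-recursive alternatives: L&id; non-recursive: F
Introduce L': L -> FL', L' -> &idL' | ε


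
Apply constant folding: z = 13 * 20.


13 * 20 = 260 at compile time
Optimized: z = 260


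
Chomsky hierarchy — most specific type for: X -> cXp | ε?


Single nonterminal LHS, but c^n p^n is not regular
Classification: Type 2 (Context-Free)


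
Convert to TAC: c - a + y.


Break into single-operator statements:
t1 = c - a
t2 = t1 + y


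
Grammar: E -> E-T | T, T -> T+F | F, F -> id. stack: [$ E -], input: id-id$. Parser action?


no handle ('E-' is not any RHS); shift 'id'
Action: shift


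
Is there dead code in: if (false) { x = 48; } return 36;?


condition is constant false, so the whole block is unreachable
Dead: 'if (false) { x = 48; }'


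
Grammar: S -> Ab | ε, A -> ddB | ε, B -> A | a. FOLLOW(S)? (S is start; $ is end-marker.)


$ ∈ FOLLOW(S). For each A -> αBβ: add FIRST(β)\{ε} to FOLLOW(B); if β nullable, add FOLLOW(A).
FOLLOW(S) = {$}


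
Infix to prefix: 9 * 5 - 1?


left-to-right (same/higher precedence on left): tree is (- (* 9 5) 1)
Prefix: - * 9 5 1


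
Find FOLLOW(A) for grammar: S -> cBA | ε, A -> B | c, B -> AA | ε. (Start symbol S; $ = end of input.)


$ ∈ FOLLOW(S). For each A -> αBβ: add FIRST(β)\{ε} to FOLLOW(B); if β nullable, add FOLLOW(A).
FOLLOW(A) = {$, c}


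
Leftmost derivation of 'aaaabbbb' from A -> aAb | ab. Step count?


Derivation: A => aAb => aaAbb => aaaAbbb => aaaabbbb
Steps: 4


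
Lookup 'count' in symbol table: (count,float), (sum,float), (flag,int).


Lookup 'count' → type float


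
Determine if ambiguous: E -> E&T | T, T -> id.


precedence layered via separate nonterminal T: deterministic
Unambiguous


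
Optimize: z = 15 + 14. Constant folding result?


15 + 14 = 29 at compile time
Optimized: z = 29


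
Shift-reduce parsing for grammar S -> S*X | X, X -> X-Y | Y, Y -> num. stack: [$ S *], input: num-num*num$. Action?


no handle ('S*' is not any RHS); shift 'num'
Action: shift


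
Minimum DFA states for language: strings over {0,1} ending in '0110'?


Track the longest suffix of input matching a prefix of '0110': 5 classes (prefixes of length 0..4)
Minimal DFA: 5 states


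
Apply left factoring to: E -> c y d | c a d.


Common prefix: 'c'
Factored: E -> c E', E' -> y d | a d


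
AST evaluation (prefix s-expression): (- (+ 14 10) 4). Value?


Evaluate inner: (+ 14 10) = 24
Evaluate root: (- 24 4) = 20
Result: 20


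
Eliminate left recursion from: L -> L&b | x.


Left-recursive alternatives: L&b; non-recursive: x
Introduce L': L -> xL', L' -> &bL' | ε


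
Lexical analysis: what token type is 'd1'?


Pattern: letter/underscore followed by alphanumerics, not a keyword
Type: IDENTIFIER


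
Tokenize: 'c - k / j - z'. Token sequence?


Scan left to right, longest-match per lexeme
Tokens: ID(c), OP(-), ID(k), OP(/), ID(j), OP(-), ID(z)


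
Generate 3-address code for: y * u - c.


Break into single-operator statements:
t1 = y * u
t2 = t1 - c


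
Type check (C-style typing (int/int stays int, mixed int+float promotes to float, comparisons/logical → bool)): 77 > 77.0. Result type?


Operand types: int > float
Rule: comparison yields bool
Result type: bool


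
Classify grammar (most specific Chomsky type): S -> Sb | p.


Left-linear: every RHS is a terminal or one nonterminal followed by a terminal
Classification: Type 3 (Regular)


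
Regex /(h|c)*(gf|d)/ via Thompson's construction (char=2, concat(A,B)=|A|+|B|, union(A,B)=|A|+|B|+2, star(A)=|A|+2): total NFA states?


Syntax tree has 5 char leaf(s), 2 union(s), 1 star(s)
chars contribute 5×2 = 10; each union adds +2; each star adds +2
Total: 10 + 4 + 2 = 16 states


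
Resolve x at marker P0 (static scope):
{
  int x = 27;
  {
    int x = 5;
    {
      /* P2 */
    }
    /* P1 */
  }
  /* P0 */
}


x declared in the same block as P0
x = 27


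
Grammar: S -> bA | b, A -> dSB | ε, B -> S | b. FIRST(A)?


Per alternative of A: FIRST(dSB) = {d}; FIRST(ε) = {ε}
FIRST(A) = {d, ε}


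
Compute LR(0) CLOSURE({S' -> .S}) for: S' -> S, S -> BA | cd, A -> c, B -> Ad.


Start: S' -> .S
For each item with dot before a nonterminal B, add B -> .γ for every B-production
Closure: [S' -> .S, S -> .BA, S -> .cd, B -> .Ad, A -> .c]


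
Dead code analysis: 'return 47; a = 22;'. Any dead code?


statement follows a return and is unreachable
Dead: 'a = 22'


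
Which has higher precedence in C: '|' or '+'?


'+' is additive (level 9); '|' is bitwise OR (level 3)
Higher level binds tighter
'+' has higher precedence than '|'


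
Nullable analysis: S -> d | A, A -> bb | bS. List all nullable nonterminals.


A nonterminal is nullable iff some alternative derives ε (directly, or every symbol in it is nullable)
Nullable: {}


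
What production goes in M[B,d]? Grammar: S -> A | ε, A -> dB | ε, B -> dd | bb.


For [B, d]: 'd' ∈ FIRST(dd)
Entry: B -> dd


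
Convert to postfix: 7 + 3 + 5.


Left to right (same or higher precedence on left)
Postfix: 7 3 + 5 +


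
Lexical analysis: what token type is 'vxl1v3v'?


Pattern: letter/underscore followed by alphanumerics, not a keyword
Type: IDENTIFIER


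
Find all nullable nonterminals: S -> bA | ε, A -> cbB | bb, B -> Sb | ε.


A nonterminal is nullable iff some alternative derives ε (directly, or every symbol in it is nullable)
Nullable: {B, S}


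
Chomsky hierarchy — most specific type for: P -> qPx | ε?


Single nonterminal LHS, but q^n x^n is not regular
Classification: Type 2 (Context-Free)


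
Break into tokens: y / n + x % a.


Scan left to right, longest-match per lexeme
Tokens: ID(y), OP(/), ID(n), OP(+), ID(x), OP(%), ID(a)


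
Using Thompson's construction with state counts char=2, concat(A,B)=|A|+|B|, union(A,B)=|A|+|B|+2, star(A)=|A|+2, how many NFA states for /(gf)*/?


Syntax tree has 2 char leaf(s), 0 union(s), 1 star(s)
chars contribute 2×2 = 4; each union adds +2; each star adds +2
Total: 4 + 0 + 2 = 6 states


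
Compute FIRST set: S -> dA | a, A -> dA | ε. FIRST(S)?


Per alternative of S: FIRST(dA) = {d}; FIRST(a) = {a}
FIRST(S) = {a, d}


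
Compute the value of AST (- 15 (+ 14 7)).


Evaluate inner: (+ 14 7) = 21
Evaluate root: (- 15 21) = -6
Result: -6


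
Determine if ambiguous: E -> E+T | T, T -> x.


precedence layered via separate nonterminal T: deterministic
Unambiguous


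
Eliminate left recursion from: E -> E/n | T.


Left-recursive alternatives: E/n; non-recursive: T
Introduce E': E -> TE', E' -> /nE' | ε


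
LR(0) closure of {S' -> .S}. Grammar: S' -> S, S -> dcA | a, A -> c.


Start: S' -> .S
For each item with dot before a nonterminal B, add B -> .γ for every B-production
Closure: [S' -> .S, S -> .dcA, S -> .a]


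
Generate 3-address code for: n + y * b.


Break into single-operator statements:
t1 = y * b
t2 = n + t1


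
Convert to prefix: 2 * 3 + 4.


left-to-right (same/higher precedence on left): tree is (+ (* 2 3) 4)
Prefix: + * 2 3 4


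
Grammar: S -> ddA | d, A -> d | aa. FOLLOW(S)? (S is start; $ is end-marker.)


$ ∈ FOLLOW(S). For each A -> αBβ: add FIRST(β)\{ε} to FOLLOW(B); if β nullable, add FOLLOW(A).
FOLLOW(S) = {$}


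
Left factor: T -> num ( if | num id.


Common prefix: 'num'
Factored: T -> num T', T' -> ( if | id


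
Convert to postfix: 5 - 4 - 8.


Left to right (same or higher precedence on left)
Postfix: 5 4 - 8 -


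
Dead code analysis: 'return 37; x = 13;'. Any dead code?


statement follows a return and is unreachable
Dead: 'x = 13'


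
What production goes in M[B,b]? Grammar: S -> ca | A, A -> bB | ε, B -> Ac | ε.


For [B, b]: 'b' ∈ FIRST(Ac)
Entry: B -> Ac


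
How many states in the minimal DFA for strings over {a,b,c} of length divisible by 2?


Track length mod 2: states 0..1, accept at 0
Minimal DFA: 2 states


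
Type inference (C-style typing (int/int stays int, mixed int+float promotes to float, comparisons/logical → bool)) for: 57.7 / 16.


Operand types: float / int
Rule: mixed int/float promotes to float; int/int stays int
Result type: float


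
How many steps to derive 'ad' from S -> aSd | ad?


Derivation: S => ad
Steps: 1


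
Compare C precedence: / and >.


'/' is multiplicative (level 10); '>' is relational (level 7)
Higher level binds tighter
'/' has higher precedence than '>'


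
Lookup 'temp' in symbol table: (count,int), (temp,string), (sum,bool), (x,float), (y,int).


Lookup 'temp' → type string


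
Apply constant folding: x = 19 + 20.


19 + 20 = 39 at compile time
Optimized: x = 39


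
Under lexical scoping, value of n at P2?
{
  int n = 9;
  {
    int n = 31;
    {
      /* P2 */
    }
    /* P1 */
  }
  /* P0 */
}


P2's block does not declare n; resolves to the enclosing declaration at depth 1
n = 31


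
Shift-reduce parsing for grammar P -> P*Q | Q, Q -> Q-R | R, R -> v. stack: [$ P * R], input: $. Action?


'R' (not preceded by Q-) is the handle for Q -> R
Action: reduce (Q -> R)


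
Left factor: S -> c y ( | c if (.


Common prefix: 'c'
Factored: S -> c S', S' -> y ( | if (


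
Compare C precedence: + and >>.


'+' is additive (level 9); '>>' is shift (level 8)
Higher level binds tighter
'+' has higher precedence than '>>'


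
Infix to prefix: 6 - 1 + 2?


left-to-right (same/higher precedence on left): tree is (+ (- 6 1) 2)
Prefix: + - 6 1 2


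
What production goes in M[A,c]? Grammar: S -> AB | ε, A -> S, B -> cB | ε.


For [A, c]: 'c' ∈ FIRST(S)
Entry: A -> S


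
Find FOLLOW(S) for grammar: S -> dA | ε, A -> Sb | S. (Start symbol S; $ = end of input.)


$ ∈ FOLLOW(S). For each A -> αBβ: add FIRST(β)\{ε} to FOLLOW(B); if β nullable, add FOLLOW(A).
FOLLOW(S) = {$, b}


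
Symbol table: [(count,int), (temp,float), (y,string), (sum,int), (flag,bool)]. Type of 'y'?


Lookup 'y' → type string


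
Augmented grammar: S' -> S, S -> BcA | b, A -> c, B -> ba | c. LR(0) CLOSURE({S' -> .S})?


Start: S' -> .S
For each item with dot before a nonterminal B, add B -> .γ for every B-production
Closure: [S' -> .S, S -> .BcA, S -> .b, B -> .ba, B -> .c]


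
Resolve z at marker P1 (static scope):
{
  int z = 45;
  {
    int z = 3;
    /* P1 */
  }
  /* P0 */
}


z declared in the same block as P1
z = 3


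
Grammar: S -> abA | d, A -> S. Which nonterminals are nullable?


A nonterminal is nullable iff some alternative derives ε (directly, or every symbol in it is nullable)
Nullable: {}


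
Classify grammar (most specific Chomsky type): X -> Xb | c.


Left-linear: every RHS is a terminal or one nonterminal followed by a terminal
Classification: Type 3 (Regular)


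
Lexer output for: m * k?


Scan left to right, longest-match per lexeme
Tokens: ID(m), OP(*), ID(k)


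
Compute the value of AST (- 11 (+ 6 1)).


Evaluate inner: (+ 6 1) = 7
Evaluate root: (- 11 7) = 4
Result: 4


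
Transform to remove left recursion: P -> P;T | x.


Left-recursive alternatives: P;T; non-recursive: x
Introduce P': P -> xP', P' -> ;TP' | ε


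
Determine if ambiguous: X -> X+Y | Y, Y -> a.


precedence layered via separate nonterminal Y: deterministic
Unambiguous


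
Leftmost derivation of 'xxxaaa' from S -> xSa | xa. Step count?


Derivation: S => xSa => xxSaa => xxxaaa
Steps: 3


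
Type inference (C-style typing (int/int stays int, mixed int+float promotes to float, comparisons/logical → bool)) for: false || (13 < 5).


Operand types: bool || bool
Rule: logical operators take bool operands and yield bool
Result type: bool


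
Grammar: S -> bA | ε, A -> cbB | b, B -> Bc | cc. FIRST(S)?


Per alternative of S: FIRST(bA) = {b}; FIRST(ε) = {ε}
FIRST(S) = {b, ε}


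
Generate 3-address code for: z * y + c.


Break into single-operator statements:
t1 = z * y
t2 = t1 + c


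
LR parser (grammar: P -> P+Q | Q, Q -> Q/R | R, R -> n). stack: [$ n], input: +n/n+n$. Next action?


'n' on top is the handle for R -> n
Action: reduce (R -> n)


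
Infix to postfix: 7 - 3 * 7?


* has higher precedence, evaluate 3*7 first
Postfix: 7 3 7 * -


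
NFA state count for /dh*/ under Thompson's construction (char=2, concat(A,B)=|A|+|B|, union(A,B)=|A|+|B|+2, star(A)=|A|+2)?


Syntax tree has 2 char leaf(s), 0 union(s), 1 star(s)
chars contribute 2×2 = 4; each union adds +2; each star adds +2
Total: 4 + 0 + 2 = 6 states


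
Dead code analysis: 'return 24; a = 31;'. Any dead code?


statement follows a return and is unreachable
Dead: 'a = 31'


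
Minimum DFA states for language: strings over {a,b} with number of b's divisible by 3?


Track (count of b) mod 3: states 0..2, accept at 0
Minimal DFA: 3 states


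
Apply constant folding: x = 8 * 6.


8 * 6 = 48 at compile time
Optimized: x = 48


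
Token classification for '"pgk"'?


Pattern: double-quoted sequence
Type: STRING_LITERAL


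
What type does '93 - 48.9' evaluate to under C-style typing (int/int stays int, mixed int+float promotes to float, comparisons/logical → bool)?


Operand types: int - float
Rule: mixed int/float promotes to float; int/int stays int
Result type: float


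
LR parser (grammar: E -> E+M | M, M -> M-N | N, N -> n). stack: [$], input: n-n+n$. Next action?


no handle on stack; shift 'n'
Action: shift


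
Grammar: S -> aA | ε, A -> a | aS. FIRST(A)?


Per alternative of A: FIRST(a) = {a}; FIRST(aS) = {a}
FIRST(A) = {a}
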